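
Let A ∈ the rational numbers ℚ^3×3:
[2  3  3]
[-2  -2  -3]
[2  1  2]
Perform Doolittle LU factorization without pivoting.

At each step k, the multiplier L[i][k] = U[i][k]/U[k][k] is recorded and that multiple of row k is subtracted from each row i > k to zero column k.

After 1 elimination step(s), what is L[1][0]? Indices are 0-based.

L[1][0] = -1

Step 1: pivot at (0,0) is 2.
  row1 ← row1 − (-1)·row0  ⇒  L[1][0]=-1, U row1=(0, 1, 0)
  row2 ← row2 − (1)·row0  ⇒  L[2][0]=1, U row2=(0, -2, -1)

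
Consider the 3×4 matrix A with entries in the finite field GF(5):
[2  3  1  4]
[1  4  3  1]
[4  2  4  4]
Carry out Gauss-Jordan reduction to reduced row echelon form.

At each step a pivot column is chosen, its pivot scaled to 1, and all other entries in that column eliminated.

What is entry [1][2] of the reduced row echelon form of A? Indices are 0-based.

pivot(0,0)=2: scale R0 → (1, 4, 3, 2)
  clear (1,0): R1 −= (1)R0 → (0, 0, 0, 4)
  clear (2,0): R2 −= (4)R0 → (0, 1, 2, 1)
pivot(1,1): swap R1↔R2
pivot(1,1)=1: scale R1 → (0, 1, 2, 1)
  clear (0,1): R0 −= (4)R1 → (1, 0, 0, 3)
col 2: no nonzero at/below row 2; advance.
pivot(2,3)=4: scale R2 → (0, 0, 0, 1)
  clear (0,3): R0 −= (3)R2 → (1, 0, 0, 0)
  clear (1,3): R1 −= (1)R2 → (0, 1, 2, 0)

M[1][2] = 2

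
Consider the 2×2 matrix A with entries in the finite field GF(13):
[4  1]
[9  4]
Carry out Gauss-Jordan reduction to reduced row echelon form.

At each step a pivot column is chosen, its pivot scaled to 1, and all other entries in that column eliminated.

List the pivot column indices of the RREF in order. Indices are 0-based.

pivot(0,0)=4: scale R0 → (1, 10)
  clear (1,0): R1 −= (9)R0 → (0, 5)
pivot(1,1)=5: scale R1 → (0, 1)
  clear (0,1): R0 −= (10)R1 → (1, 0)

pivot columns: 0, 1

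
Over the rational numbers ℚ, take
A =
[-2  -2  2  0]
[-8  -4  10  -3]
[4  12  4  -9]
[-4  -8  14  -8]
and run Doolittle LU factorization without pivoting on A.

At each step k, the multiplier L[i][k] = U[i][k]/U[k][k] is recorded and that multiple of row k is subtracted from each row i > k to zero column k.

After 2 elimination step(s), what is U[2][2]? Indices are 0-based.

U[2][2] = 4

Step 1: pivot at (0,0) is -2.
  row1 ← row1 − (4)·row0  ⇒  L[1][0]=4, U row1=(0, 4, 2, -3)
  row2 ← row2 − (-2)·row0  ⇒  L[2][0]=-2, U row2=(0, 8, 8, -9)
  row3 ← row3 − (2)·row0  ⇒  L[3][0]=2, U row3=(0, -4, 10, -8)
Step 2: pivot at (1,1) is 4.
  row2 ← row2 − (2)·row1  ⇒  L[2][1]=2, U row2=(0, 0, 4, -3)
  row3 ← row3 − (-1)·row1  ⇒  L[3][1]=-1, U row3=(0, 0, 12, -11)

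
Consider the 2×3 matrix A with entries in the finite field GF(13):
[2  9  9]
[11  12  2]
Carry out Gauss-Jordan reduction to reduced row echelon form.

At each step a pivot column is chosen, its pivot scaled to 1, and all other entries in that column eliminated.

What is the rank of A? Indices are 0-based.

[1] R0 /= 2  ⇒  (1, 11, 11)
     R1 -= 11·R0  ⇒  (0, 8, 11)
[2] R1 /= 8  ⇒  (0, 1, 3)
     R0 -= 11·R1  ⇒  (1, 0, 4)

rank = 2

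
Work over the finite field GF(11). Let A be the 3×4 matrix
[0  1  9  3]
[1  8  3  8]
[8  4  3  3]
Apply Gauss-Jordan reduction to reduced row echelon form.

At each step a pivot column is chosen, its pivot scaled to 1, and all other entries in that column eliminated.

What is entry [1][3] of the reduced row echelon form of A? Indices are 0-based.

step 1: exchange rows 0,1
step 1: normalize row 0 (÷1) = (1, 8, 3, 8)
  row 2: subtract 8×row0 = (0, 6, 1, 5)
step 2: normalize row 1 (÷1) = (0, 1, 9, 3)
  row 0: subtract 8×row1 = (1, 0, 8, 6)
  row 2: subtract 6×row1 = (0, 0, 2, 9)
step 3: normalize row 2 (÷2) = (0, 0, 1, 10)
  row 0: subtract 8×row2 = (1, 0, 0, 3)
  row 1: subtract 9×row2 = (0, 1, 0, 1)

M[1][3] = 1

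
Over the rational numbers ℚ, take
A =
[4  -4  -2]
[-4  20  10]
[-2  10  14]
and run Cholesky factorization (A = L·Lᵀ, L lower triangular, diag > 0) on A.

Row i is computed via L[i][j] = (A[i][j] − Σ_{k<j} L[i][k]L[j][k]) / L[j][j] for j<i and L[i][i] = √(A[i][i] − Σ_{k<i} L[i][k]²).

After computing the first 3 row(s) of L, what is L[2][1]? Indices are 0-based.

L[2][1] = 2

Step 1: L[0][0] = √(4) = 2.
  L[1][0] = (-4) / L[0][0] = -2.
Step 2: L[1][1] = √(16) = 4.
  L[2][0] = (-2) / L[0][0] = -1.
  L[2][1] = (8) / L[1][1] = 2.
Step 3: L[2][2] = √(9) = 3.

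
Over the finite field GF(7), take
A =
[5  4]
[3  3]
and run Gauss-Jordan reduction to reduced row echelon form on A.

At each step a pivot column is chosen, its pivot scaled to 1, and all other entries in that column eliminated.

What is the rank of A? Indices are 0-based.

pivot(0,0)=5: scale R0 → (1, 5)
  clear (1,0): R1 −= (3)R0 → (0, 2)
pivot(1,1)=2: scale R1 → (0, 1)
  clear (0,1): R0 −= (5)R1 → (1, 0)

rank = 2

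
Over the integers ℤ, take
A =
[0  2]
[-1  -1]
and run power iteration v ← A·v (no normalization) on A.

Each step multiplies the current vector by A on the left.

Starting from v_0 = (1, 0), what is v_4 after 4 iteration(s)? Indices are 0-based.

v_4 = (2, -3)

v_0 = (1, 0).
v_1 = A·v_0 = (0, -1).
v_2 = A·v_1 = (-2, 1).
v_3 = A·v_2 = (2, 1).
v_4 = A·v_3 = (2, -3).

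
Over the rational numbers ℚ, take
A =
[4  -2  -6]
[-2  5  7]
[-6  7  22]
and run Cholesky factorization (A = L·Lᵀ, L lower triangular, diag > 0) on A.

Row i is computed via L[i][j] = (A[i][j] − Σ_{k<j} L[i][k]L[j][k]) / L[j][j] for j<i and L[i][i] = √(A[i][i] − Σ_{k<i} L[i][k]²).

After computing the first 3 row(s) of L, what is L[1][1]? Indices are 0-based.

Step 1: L[0][0] = √(4) = 2.
  L[1][0] = (-2) / L[0][0] = -1.
Step 2: L[1][1] = √(4) = 2.
  L[2][0] = (-6) / L[0][0] = -3.
  L[2][1] = (4) / L[1][1] = 2.
Step 3: L[2][2] = √(9) = 3.

L[1][1] = 2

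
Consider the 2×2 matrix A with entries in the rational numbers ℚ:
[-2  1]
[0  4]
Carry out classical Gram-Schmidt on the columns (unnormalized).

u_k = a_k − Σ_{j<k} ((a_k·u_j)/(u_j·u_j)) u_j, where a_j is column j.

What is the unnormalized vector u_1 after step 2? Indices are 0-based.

u_1 = (0, 4)

Step 1: u_0 = a_0 = (-2, 0).
Step 2: u_1 = a_1 − (-1/2)·u_0 = (0, 4).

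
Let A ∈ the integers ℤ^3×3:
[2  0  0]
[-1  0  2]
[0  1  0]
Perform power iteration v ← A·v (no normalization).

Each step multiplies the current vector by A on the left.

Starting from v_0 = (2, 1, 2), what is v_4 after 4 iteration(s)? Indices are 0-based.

v_0 = (2, 1, 2).
v_1 = A·v_0 = (4, 2, 1).
v_2 = A·v_1 = (8, -2, 2).
v_3 = A·v_2 = (16, -4, -2).
v_4 = A·v_3 = (32, -20, -4).

v_4 = (32, -20, -4)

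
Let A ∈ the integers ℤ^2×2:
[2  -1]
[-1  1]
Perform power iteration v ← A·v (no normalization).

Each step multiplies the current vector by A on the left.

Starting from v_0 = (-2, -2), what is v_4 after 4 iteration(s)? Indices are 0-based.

v_0 = (-2, -2).
v_1 = A·v_0 = (-2, 0).
v_2 = A·v_1 = (-4, 2).
v_3 = A·v_2 = (-10, 6).
v_4 = A·v_3 = (-26, 16).

v_4 = (-26, 16)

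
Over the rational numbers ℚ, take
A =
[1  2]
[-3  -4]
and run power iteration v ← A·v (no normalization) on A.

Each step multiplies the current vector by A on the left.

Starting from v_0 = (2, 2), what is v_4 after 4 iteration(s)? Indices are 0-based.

v_0 = (2, 2).
v_1 = A·v_0 = (6, -14).
v_2 = A·v_1 = (-22, 38).
v_3 = A·v_2 = (54, -86).
v_4 = A·v_3 = (-118, 182).

v_4 = (-118, 182)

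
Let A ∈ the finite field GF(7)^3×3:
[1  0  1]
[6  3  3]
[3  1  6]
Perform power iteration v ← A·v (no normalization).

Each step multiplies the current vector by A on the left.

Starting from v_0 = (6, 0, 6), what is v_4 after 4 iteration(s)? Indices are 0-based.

v_0 = (6, 0, 6).
v_1 = A·v_0 = (5, 5, 5).
v_2 = A·v_1 = (3, 4, 1).
v_3 = A·v_2 = (4, 5, 5).
v_4 = A·v_3 = (2, 5, 5).

v_4 = (2, 5, 5)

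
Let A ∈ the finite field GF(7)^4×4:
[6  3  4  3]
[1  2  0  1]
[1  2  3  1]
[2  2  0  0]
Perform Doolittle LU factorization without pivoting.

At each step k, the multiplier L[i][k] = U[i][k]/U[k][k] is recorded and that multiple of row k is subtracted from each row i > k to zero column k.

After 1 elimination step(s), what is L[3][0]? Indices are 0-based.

L[3][0] = 5

Step 1: pivot at (0,0) is 6.
  row1 ← row1 − (6)·row0  ⇒  L[1][0]=6, U row1=(0, 5, 4, 4)
  row2 ← row2 − (6)·row0  ⇒  L[2][0]=6, U row2=(0, 5, 0, 4)
  row3 ← row3 − (5)·row0  ⇒  L[3][0]=5, U row3=(0, 1, 1, 6)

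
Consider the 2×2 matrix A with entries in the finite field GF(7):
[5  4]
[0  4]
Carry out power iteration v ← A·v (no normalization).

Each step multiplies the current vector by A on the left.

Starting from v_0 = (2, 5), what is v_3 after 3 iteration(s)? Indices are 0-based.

v_3 = (0, 5)

v_0 = (2, 5).
v_1 = A·v_0 = (2, 6).
v_2 = A·v_1 = (6, 3).
v_3 = A·v_2 = (0, 5).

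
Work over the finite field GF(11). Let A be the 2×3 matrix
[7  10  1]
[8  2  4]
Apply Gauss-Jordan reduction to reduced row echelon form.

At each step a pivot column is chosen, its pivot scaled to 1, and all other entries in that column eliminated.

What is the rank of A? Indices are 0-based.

rank = 2

[1] R0 /= 7  ⇒  (1, 3, 8)
     R1 -= 8·R0  ⇒  (0, 0, 6)
column 1 empty below row 1
[2] R1 /= 6  ⇒  (0, 0, 1)
     R0 -= 8·R1  ⇒  (1, 3, 0)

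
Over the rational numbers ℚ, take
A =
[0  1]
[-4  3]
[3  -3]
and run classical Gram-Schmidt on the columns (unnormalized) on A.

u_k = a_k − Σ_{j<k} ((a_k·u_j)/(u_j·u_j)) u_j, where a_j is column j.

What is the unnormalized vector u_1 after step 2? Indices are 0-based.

Step 1: u_0 = a_0 = (0, -4, 3).
Step 2: u_1 = a_1 − (-21/25)·u_0 = (1, -9/25, -12/25).

u_1 = (1, -9/25, -12/25)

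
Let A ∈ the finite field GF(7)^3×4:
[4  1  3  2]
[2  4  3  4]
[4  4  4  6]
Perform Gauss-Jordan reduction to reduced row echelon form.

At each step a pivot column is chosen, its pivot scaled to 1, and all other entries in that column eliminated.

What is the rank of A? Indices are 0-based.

rank = 3

[1] R0 /= 4  ⇒  (1, 2, 6, 4)
     R1 -= 2·R0  ⇒  (0, 0, 5, 3)
     R2 -= 4·R0  ⇒  (0, 3, 1, 4)
[2] R1 <-> R2
[2] R1 /= 3  ⇒  (0, 1, 5, 6)
     R0 -= 2·R1  ⇒  (1, 0, 3, 6)
[3] R2 /= 5  ⇒  (0, 0, 1, 2)
     R0 -= 3·R2  ⇒  (1, 0, 0, 0)
     R1 -= 5·R2  ⇒  (0, 1, 0, 3)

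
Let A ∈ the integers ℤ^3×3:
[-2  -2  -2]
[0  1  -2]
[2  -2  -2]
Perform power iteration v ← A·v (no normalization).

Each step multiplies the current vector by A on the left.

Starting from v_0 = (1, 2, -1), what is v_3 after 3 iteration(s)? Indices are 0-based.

v_3 = (24, 36, 24)

v_0 = (1, 2, -1).
v_1 = A·v_0 = (-4, 4, 0).
v_2 = A·v_1 = (0, 4, -16).
v_3 = A·v_2 = (24, 36, 24).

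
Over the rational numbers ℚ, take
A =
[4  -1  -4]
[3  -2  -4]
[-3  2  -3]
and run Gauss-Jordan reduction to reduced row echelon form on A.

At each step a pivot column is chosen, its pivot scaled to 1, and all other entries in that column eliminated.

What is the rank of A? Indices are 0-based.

pivot(0,0)=4: scale R0 → (1, -1/4, -1)
  clear (1,0): R1 −= (3)R0 → (0, -5/4, -1)
  clear (2,0): R2 −= (-3)R0 → (0, 5/4, -6)
pivot(1,1)=-5/4: scale R1 → (0, 1, 4/5)
  clear (0,1): R0 −= (-1/4)R1 → (1, 0, -4/5)
  clear (2,1): R2 −= (5/4)R1 → (0, 0, -7)
pivot(2,2)=-7: scale R2 → (0, 0, 1)
  clear (0,2): R0 −= (-4/5)R2 → (1, 0, 0)
  clear (1,2): R1 −= (4/5)R2 → (0, 1, 0)

rank = 3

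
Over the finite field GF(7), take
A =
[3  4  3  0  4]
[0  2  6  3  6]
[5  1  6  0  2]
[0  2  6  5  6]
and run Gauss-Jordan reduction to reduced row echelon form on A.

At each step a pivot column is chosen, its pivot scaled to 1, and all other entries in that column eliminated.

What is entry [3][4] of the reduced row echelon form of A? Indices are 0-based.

M[3][4] = 0

[1] R0 /= 3  ⇒  (1, 6, 1, 0, 6)
     R2 -= 5·R0  ⇒  (0, 6, 1, 0, 0)
[2] R1 /= 2  ⇒  (0, 1, 3, 5, 3)
     R0 -= 6·R1  ⇒  (1, 0, 4, 5, 2)
     R2 -= 6·R1  ⇒  (0, 0, 4, 5, 3)
     R3 -= 2·R1  ⇒  (0, 0, 0, 2, 0)
[3] R2 /= 4  ⇒  (0, 0, 1, 3, 6)
     R0 -= 4·R2  ⇒  (1, 0, 0, 0, 6)
     R1 -= 3·R2  ⇒  (0, 1, 0, 3, 6)
[4] R3 /= 2  ⇒  (0, 0, 0, 1, 0)
     R1 -= 3·R3  ⇒  (0, 1, 0, 0, 6)
     R2 -= 3·R3  ⇒  (0, 0, 1, 0, 6)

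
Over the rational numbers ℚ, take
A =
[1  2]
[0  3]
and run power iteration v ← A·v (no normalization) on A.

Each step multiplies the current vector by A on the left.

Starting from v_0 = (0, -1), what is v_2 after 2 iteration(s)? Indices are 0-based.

v_0 = (0, -1).
v_1 = A·v_0 = (-2, -3).
v_2 = A·v_1 = (-8, -9).

v_2 = (-8, -9)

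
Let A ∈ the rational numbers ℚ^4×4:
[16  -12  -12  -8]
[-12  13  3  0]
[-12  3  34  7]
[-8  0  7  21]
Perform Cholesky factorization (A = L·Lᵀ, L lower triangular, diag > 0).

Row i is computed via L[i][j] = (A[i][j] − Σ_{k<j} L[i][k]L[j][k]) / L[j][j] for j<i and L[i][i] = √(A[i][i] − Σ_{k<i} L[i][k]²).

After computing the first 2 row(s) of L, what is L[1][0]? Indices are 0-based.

L[1][0] = -3

Step 1: L[0][0] = √(16) = 4.
  L[1][0] = (-12) / L[0][0] = -3.
Step 2: L[1][1] = √(4) = 2.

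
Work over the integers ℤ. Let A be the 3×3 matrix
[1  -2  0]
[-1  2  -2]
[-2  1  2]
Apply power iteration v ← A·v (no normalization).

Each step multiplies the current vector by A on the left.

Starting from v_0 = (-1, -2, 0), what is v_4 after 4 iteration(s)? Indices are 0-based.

v_0 = (-1, -2, 0).
v_1 = A·v_0 = (3, -3, 0).
v_2 = A·v_1 = (9, -9, -9).
v_3 = A·v_2 = (27, -9, -45).
v_4 = A·v_3 = (45, 45, -153).

v_4 = (45, 45, -153)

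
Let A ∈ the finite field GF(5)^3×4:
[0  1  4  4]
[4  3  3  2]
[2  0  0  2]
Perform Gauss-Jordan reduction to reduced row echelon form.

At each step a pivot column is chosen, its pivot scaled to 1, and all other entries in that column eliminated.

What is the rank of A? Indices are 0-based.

step 1: exchange rows 0,1
step 1: normalize row 0 (÷4) = (1, 2, 2, 3)
  row 2: subtract 2×row0 = (0, 1, 1, 1)
step 2: normalize row 1 (÷1) = (0, 1, 4, 4)
  row 0: subtract 2×row1 = (1, 0, 4, 0)
  row 2: subtract 1×row1 = (0, 0, 2, 2)
step 3: normalize row 2 (÷2) = (0, 0, 1, 1)
  row 0: subtract 4×row2 = (1, 0, 0, 1)
  row 1: subtract 4×row2 = (0, 1, 0, 0)

rank = 3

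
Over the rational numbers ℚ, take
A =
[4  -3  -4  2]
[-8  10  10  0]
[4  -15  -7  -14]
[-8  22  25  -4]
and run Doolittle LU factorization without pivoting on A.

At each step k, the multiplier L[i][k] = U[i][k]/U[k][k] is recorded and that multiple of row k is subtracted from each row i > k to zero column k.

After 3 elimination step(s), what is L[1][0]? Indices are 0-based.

Step 1: pivot at (0,0) is 4.
  row1 ← row1 − (-2)·row0  ⇒  L[1][0]=-2, U row1=(0, 4, 2, 4)
  row2 ← row2 − (1)·row0  ⇒  L[2][0]=1, U row2=(0, -12, -3, -16)
  row3 ← row3 − (-2)·row0  ⇒  L[3][0]=-2, U row3=(0, 16, 17, 0)
Step 2: pivot at (1,1) is 4.
  row2 ← row2 − (-3)·row1  ⇒  L[2][1]=-3, U row2=(0, 0, 3, -4)
  row3 ← row3 − (4)·row1  ⇒  L[3][1]=4, U row3=(0, 0, 9, -16)
Step 3: pivot at (2,2) is 3.
  row3 ← row3 − (3)·row2  ⇒  L[3][2]=3, U row3=(0, 0, 0, -4)

L[1][0] = -2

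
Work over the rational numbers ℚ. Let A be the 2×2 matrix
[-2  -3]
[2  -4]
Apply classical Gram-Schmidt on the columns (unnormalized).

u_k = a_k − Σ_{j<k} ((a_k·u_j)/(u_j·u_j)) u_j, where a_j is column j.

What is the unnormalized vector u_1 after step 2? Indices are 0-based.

Step 1: u_0 = a_0 = (-2, 2).
Step 2: u_1 = a_1 − (-1/4)·u_0 = (-7/2, -7/2).

u_1 = (-7/2, -7/2)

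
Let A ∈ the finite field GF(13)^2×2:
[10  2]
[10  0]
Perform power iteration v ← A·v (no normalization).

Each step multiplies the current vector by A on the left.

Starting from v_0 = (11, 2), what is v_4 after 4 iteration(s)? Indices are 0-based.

v_4 = (9, 5)

v_0 = (11, 2).
v_1 = A·v_0 = (10, 6).
v_2 = A·v_1 = (8, 9).
v_3 = A·v_2 = (7, 2).
v_4 = A·v_3 = (9, 5).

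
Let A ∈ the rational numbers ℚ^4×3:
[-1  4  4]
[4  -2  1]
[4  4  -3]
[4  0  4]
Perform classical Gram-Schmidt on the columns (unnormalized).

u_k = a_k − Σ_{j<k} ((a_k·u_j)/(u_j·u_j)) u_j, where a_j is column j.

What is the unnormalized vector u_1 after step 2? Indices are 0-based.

u_1 = (200/49, -114/49, 180/49, -16/49)

Step 1: u_0 = a_0 = (-1, 4, 4, 4).
Step 2: u_1 = a_1 − (4/49)·u_0 = (200/49, -114/49, 180/49, -16/49).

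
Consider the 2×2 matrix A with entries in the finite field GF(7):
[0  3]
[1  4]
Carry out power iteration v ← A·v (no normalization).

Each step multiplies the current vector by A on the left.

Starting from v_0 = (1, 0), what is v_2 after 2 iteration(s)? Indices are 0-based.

v_2 = (3, 4)

v_0 = (1, 0).
v_1 = A·v_0 = (0, 1).
v_2 = A·v_1 = (3, 4).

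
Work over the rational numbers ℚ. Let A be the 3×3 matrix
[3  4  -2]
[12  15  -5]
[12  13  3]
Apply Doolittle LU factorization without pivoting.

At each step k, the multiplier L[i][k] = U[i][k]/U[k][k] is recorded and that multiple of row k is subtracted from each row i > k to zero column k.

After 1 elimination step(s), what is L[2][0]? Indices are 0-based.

L[2][0] = 4

[col 0] pivot 3
  R1 -= 4*R0 → (0, -1, 3)  (L[1][0] := 4)
  R2 -= 4*R0 → (0, -3, 11)  (L[2][0] := 4)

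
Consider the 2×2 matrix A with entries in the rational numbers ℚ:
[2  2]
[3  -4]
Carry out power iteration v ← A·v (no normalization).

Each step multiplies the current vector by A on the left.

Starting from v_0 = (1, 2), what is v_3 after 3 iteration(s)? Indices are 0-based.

v_0 = (1, 2).
v_1 = A·v_0 = (6, -5).
v_2 = A·v_1 = (2, 38).
v_3 = A·v_2 = (80, -146).

v_3 = (80, -146)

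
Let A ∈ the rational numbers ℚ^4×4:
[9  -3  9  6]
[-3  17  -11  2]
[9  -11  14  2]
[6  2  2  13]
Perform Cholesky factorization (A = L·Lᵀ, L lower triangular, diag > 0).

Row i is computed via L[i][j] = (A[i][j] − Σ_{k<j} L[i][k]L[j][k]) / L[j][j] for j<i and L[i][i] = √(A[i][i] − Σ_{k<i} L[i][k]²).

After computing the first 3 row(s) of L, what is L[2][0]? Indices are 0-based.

Step 1: L[0][0] = √(9) = 3.
  L[1][0] = (-3) / L[0][0] = -1.
Step 2: L[1][1] = √(16) = 4.
  L[2][0] = (9) / L[0][0] = 3.
  L[2][1] = (-8) / L[1][1] = -2.
Step 3: L[2][2] = √(1) = 1.

L[2][0] = 3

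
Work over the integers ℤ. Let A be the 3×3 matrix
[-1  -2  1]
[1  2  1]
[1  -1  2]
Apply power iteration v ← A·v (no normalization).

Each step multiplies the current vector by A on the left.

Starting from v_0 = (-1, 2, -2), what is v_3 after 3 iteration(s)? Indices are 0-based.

v_3 = (4, -44, -34)

v_0 = (-1, 2, -2).
v_1 = A·v_0 = (-5, 1, -7).
v_2 = A·v_1 = (-4, -10, -20).
v_3 = A·v_2 = (4, -44, -34).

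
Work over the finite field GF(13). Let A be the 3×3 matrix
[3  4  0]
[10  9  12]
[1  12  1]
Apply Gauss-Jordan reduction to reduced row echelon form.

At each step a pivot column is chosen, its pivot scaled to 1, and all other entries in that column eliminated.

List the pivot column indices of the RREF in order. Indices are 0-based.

pivot(0,0)=3: scale R0 → (1, 10, 0)
  clear (1,0): R1 −= (10)R0 → (0, 0, 12)
  clear (2,0): R2 −= (1)R0 → (0, 2, 1)
pivot(1,1): swap R1↔R2
pivot(1,1)=2: scale R1 → (0, 1, 7)
  clear (0,1): R0 −= (10)R1 → (1, 0, 8)
pivot(2,2)=12: scale R2 → (0, 0, 1)
  clear (0,2): R0 −= (8)R2 → (1, 0, 0)
  clear (1,2): R1 −= (7)R2 → (0, 1, 0)

pivot columns: 0, 1, 2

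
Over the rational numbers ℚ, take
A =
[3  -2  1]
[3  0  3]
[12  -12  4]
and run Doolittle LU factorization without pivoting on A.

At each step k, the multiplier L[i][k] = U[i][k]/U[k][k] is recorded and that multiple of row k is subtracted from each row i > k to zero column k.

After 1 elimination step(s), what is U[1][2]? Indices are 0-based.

U[1][2] = 2

Step 1: pivot at (0,0) is 3.
  row1 ← row1 − (1)·row0  ⇒  L[1][0]=1, U row1=(0, 2, 2)
  row2 ← row2 − (4)·row0  ⇒  L[2][0]=4, U row2=(0, -4, 0)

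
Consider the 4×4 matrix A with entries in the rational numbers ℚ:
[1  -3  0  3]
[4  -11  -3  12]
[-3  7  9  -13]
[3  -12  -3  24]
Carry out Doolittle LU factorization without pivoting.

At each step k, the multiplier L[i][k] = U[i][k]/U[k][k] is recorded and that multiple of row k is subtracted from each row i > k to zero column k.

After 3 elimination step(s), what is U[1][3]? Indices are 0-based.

Step 1: pivot at (0,0) is 1.
  row1 ← row1 − (4)·row0  ⇒  L[1][0]=4, U row1=(0, 1, -3, 0)
  row2 ← row2 − (-3)·row0  ⇒  L[2][0]=-3, U row2=(0, -2, 9, -4)
  row3 ← row3 − (3)·row0  ⇒  L[3][0]=3, U row3=(0, -3, -3, 15)
Step 2: pivot at (1,1) is 1.
  row2 ← row2 − (-2)·row1  ⇒  L[2][1]=-2, U row2=(0, 0, 3, -4)
  row3 ← row3 − (-3)·row1  ⇒  L[3][1]=-3, U row3=(0, 0, -12, 15)
Step 3: pivot at (2,2) is 3.
  row3 ← row3 − (-4)·row2  ⇒  L[3][2]=-4, U row3=(0, 0, 0, -1)

U[1][3] = 0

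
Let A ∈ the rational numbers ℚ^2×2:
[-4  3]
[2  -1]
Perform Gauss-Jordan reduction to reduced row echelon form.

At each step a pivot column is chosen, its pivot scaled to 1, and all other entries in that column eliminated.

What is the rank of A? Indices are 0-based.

rank = 2

step 1: normalize row 0 (÷-4) = (1, -3/4)
  row 1: subtract 2×row0 = (0, 1/2)
step 2: normalize row 1 (÷1/2) = (0, 1)
  row 0: subtract -3/4×row1 = (1, 0)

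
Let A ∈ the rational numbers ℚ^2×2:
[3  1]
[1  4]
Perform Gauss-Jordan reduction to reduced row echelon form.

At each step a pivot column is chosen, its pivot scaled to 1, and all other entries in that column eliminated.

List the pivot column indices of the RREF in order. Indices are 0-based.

[1] R0 /= 3  ⇒  (1, 1/3)
     R1 -= 1·R0  ⇒  (0, 11/3)
[2] R1 /= 11/3  ⇒  (0, 1)
     R0 -= 1/3·R1  ⇒  (1, 0)

pivot columns: 0, 1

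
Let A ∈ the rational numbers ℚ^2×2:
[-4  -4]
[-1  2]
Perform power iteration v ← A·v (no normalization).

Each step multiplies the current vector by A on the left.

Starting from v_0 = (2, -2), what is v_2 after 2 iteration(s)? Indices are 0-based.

v_0 = (2, -2).
v_1 = A·v_0 = (0, -6).
v_2 = A·v_1 = (24, -12).

v_2 = (24, -12)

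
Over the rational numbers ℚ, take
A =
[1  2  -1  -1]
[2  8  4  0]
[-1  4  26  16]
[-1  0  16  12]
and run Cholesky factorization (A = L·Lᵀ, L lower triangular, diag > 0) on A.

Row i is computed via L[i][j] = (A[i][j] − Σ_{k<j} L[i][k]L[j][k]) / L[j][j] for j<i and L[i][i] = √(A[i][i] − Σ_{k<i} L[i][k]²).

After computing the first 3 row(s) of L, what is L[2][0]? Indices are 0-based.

L[2][0] = -1

Step 1: L[0][0] = √(1) = 1.
  L[1][0] = (2) / L[0][0] = 2.
Step 2: L[1][1] = √(4) = 2.
  L[2][0] = (-1) / L[0][0] = -1.
  L[2][1] = (6) / L[1][1] = 3.
Step 3: L[2][2] = √(16) = 4.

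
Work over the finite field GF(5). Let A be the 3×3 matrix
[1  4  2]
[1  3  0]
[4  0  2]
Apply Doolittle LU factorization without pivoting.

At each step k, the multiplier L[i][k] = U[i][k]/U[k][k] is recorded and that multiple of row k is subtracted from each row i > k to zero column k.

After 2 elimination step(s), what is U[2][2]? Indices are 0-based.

U[2][2] = 1

[col 0] pivot 1
  R1 -= 1*R0 → (0, 4, 3)  (L[1][0] := 1)
  R2 -= 4*R0 → (0, 4, 4)  (L[2][0] := 4)
[col 1] pivot 4
  R2 -= 1*R1 → (0, 0, 1)  (L[2][1] := 1)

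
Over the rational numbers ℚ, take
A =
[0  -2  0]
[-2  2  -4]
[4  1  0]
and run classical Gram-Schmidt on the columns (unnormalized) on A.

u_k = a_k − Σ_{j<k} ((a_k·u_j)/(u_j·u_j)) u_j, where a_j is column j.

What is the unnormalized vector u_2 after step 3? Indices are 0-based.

u_2 = (-16/9, -64/45, -32/45)

Step 1: u_0 = a_0 = (0, -2, 4).
Step 2: u_1 = a_1 − (0)·u_0 = (-2, 2, 1).
Step 3: u_2 = a_2 − (2/5)·u_0 − (-8/9)·u_1 = (-16/9, -64/45, -32/45).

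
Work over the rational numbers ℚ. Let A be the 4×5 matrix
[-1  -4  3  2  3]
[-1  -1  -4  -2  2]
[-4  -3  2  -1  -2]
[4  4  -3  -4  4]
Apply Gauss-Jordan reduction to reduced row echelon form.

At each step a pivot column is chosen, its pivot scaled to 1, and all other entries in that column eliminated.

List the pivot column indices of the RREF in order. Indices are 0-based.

step 1: normalize row 0 (÷-1) = (1, 4, -3, -2, -3)
  row 1: subtract -1×row0 = (0, 3, -7, -4, -1)
  row 2: subtract -4×row0 = (0, 13, -10, -9, -14)
  row 3: subtract 4×row0 = (0, -12, 9, 4, 16)
step 2: normalize row 1 (÷3) = (0, 1, -7/3, -4/3, -1/3)
  row 0: subtract 4×row1 = (1, 0, 19/3, 10/3, -5/3)
  row 2: subtract 13×row1 = (0, 0, 61/3, 25/3, -29/3)
  row 3: subtract -12×row1 = (0, 0, -19, -12, 12)
step 3: normalize row 2 (÷61/3) = (0, 0, 1, 25/61, -29/61)
  row 0: subtract 19/3×row2 = (1, 0, 0, 45/61, 82/61)
  row 1: subtract -7/3×row2 = (0, 1, 0, -23/61, -88/61)
  row 3: subtract -19×row2 = (0, 0, 0, -257/61, 181/61)
step 4: normalize row 3 (÷-257/61) = (0, 0, 0, 1, -181/257)
  row 0: subtract 45/61×row3 = (1, 0, 0, 0, 479/257)
  row 1: subtract -23/61×row3 = (0, 1, 0, 0, -439/257)
  row 2: subtract 25/61×row3 = (0, 0, 1, 0, -48/257)

pivot columns: 0, 1, 2, 3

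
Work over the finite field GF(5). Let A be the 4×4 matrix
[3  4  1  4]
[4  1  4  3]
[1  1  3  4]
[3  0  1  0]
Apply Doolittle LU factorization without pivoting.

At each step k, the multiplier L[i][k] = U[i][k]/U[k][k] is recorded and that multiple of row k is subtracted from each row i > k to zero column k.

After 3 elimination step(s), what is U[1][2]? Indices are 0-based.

U[1][2] = 1

[col 0] pivot 3
  R1 -= 3*R0 → (0, 4, 1, 1)  (L[1][0] := 3)
  R2 -= 2*R0 → (0, 3, 1, 1)  (L[2][0] := 2)
  R3 -= 1*R0 → (0, 1, 0, 1)  (L[3][0] := 1)
[col 1] pivot 4
  R2 -= 2*R1 → (0, 0, 4, 4)  (L[2][1] := 2)
  R3 -= 4*R1 → (0, 0, 1, 2)  (L[3][1] := 4)
[col 2] pivot 4
  R3 -= 4*R2 → (0, 0, 0, 1)  (L[3][2] := 4)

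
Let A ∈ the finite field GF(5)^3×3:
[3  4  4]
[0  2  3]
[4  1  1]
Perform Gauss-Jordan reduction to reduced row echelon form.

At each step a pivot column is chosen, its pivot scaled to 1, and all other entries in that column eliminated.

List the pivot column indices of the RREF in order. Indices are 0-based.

pivot columns: 0, 1, 2

pivot(0,0)=3: scale R0 → (1, 3, 3)
  clear (2,0): R2 −= (4)R0 → (0, 4, 4)
pivot(1,1)=2: scale R1 → (0, 1, 4)
  clear (0,1): R0 −= (3)R1 → (1, 0, 1)
  clear (2,1): R2 −= (4)R1 → (0, 0, 3)
pivot(2,2)=3: scale R2 → (0, 0, 1)
  clear (0,2): R0 −= (1)R2 → (1, 0, 0)
  clear (1,2): R1 −= (4)R2 → (0, 1, 0)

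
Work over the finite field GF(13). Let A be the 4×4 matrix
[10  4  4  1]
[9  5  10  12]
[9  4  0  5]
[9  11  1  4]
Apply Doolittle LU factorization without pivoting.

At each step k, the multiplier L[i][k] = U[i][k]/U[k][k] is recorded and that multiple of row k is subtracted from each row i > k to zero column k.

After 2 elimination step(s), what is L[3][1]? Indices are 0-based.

L[3][1] = 9

[col 0] pivot 10
  R1 -= 10*R0 → (0, 4, 9, 2)  (L[1][0] := 10)
  R2 -= 10*R0 → (0, 3, 12, 8)  (L[2][0] := 10)
  R3 -= 10*R0 → (0, 10, 0, 7)  (L[3][0] := 10)
[col 1] pivot 4
  R2 -= 4*R1 → (0, 0, 2, 0)  (L[2][1] := 4)
  R3 -= 9*R1 → (0, 0, 10, 2)  (L[3][1] := 9)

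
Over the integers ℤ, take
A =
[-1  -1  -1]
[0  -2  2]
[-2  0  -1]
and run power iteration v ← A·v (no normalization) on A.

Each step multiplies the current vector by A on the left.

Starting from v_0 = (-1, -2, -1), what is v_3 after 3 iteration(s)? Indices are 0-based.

v_3 = (18, -26, 29)

v_0 = (-1, -2, -1).
v_1 = A·v_0 = (4, 2, 3).
v_2 = A·v_1 = (-9, 2, -11).
v_3 = A·v_2 = (18, -26, 29).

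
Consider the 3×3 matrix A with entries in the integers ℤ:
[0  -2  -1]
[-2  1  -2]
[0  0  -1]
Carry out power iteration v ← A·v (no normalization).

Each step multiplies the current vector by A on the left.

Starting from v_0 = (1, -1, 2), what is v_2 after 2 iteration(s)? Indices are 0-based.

v_0 = (1, -1, 2).
v_1 = A·v_0 = (0, -7, -2).
v_2 = A·v_1 = (16, -3, 2).

v_2 = (16, -3, 2)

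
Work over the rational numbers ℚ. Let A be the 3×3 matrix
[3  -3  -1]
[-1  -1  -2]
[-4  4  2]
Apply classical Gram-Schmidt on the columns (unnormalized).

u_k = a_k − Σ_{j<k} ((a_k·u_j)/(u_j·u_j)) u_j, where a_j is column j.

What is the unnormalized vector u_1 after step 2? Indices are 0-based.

u_1 = (-3/13, -25/13, 4/13)

Step 1: u_0 = a_0 = (3, -1, -4).
Step 2: u_1 = a_1 − (-12/13)·u_0 = (-3/13, -25/13, 4/13).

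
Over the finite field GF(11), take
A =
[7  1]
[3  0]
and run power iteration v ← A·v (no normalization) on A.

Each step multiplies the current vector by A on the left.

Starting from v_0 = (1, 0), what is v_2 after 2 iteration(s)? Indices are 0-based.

v_0 = (1, 0).
v_1 = A·v_0 = (7, 3).
v_2 = A·v_1 = (8, 10).

v_2 = (8, 10)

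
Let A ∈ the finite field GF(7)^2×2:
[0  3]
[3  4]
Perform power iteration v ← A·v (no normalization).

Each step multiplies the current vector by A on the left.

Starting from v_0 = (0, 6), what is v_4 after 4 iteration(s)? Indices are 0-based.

v_0 = (0, 6).
v_1 = A·v_0 = (4, 3).
v_2 = A·v_1 = (2, 3).
v_3 = A·v_2 = (2, 4).
v_4 = A·v_3 = (5, 1).

v_4 = (5, 1)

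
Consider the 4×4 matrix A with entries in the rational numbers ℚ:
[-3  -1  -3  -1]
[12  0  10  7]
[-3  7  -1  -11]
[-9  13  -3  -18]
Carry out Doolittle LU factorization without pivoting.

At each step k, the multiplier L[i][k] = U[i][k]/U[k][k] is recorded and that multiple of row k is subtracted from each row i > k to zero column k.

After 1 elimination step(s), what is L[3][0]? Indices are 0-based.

L[3][0] = 3

[col 0] pivot -3
  R1 -= -4*R0 → (0, -4, -2, 3)  (L[1][0] := -4)
  R2 -= 1*R0 → (0, 8, 2, -10)  (L[2][0] := 1)
  R3 -= 3*R0 → (0, 16, 6, -15)  (L[3][0] := 3)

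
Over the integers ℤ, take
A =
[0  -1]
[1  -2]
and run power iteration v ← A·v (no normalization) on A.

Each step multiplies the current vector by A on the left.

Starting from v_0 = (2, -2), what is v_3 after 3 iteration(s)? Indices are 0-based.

v_3 = (10, 14)

v_0 = (2, -2).
v_1 = A·v_0 = (2, 6).
v_2 = A·v_1 = (-6, -10).
v_3 = A·v_2 = (10, 14).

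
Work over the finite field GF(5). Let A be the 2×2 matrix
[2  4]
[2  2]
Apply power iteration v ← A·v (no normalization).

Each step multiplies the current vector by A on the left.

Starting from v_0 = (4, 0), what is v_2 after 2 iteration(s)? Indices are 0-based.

v_0 = (4, 0).
v_1 = A·v_0 = (3, 3).
v_2 = A·v_1 = (3, 2).

v_2 = (3, 2)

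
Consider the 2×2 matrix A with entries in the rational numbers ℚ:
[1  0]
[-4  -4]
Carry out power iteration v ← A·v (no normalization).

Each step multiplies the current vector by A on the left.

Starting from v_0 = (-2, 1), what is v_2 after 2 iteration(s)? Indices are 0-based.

v_2 = (-2, -8)

v_0 = (-2, 1).
v_1 = A·v_0 = (-2, 4).
v_2 = A·v_1 = (-2, -8).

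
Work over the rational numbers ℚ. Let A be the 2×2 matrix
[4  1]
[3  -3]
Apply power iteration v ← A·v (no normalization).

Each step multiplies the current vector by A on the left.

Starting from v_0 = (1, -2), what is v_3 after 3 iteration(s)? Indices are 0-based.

v_0 = (1, -2).
v_1 = A·v_0 = (2, 9).
v_2 = A·v_1 = (17, -21).
v_3 = A·v_2 = (47, 114).

v_3 = (47, 114)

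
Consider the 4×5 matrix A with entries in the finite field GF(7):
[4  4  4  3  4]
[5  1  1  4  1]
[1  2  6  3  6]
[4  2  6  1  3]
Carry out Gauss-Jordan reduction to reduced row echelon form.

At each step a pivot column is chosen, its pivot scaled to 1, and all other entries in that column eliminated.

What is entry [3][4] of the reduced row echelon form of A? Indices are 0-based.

M[3][4] = 6

pivot(0,0)=4: scale R0 → (1, 1, 1, 6, 1)
  clear (1,0): R1 −= (5)R0 → (0, 3, 3, 2, 3)
  clear (2,0): R2 −= (1)R0 → (0, 1, 5, 4, 5)
  clear (3,0): R3 −= (4)R0 → (0, 5, 2, 5, 6)
pivot(1,1)=3: scale R1 → (0, 1, 1, 3, 1)
  clear (0,1): R0 −= (1)R1 → (1, 0, 0, 3, 0)
  clear (2,1): R2 −= (1)R1 → (0, 0, 4, 1, 4)
  clear (3,1): R3 −= (5)R1 → (0, 0, 4, 4, 1)
pivot(2,2)=4: scale R2 → (0, 0, 1, 2, 1)
  clear (1,2): R1 −= (1)R2 → (0, 1, 0, 1, 0)
  clear (3,2): R3 −= (4)R2 → (0, 0, 0, 3, 4)
pivot(3,3)=3: scale R3 → (0, 0, 0, 1, 6)
  clear (0,3): R0 −= (3)R3 → (1, 0, 0, 0, 3)
  clear (1,3): R1 −= (1)R3 → (0, 1, 0, 0, 1)
  clear (2,3): R2 −= (2)R3 → (0, 0, 1, 0, 3)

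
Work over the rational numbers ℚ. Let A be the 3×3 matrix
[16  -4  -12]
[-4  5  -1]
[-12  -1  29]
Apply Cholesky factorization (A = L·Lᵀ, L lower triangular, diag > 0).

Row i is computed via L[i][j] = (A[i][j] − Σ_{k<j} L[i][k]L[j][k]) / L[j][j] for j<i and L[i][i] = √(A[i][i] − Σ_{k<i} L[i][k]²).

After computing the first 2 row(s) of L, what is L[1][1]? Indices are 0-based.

L[1][1] = 2

Step 1: L[0][0] = √(16) = 4.
  L[1][0] = (-4) / L[0][0] = -1.
Step 2: L[1][1] = √(4) = 2.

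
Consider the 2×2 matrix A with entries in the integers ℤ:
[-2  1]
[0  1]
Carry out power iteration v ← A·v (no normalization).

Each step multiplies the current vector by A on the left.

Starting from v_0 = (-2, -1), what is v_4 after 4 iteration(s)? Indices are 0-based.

v_0 = (-2, -1).
v_1 = A·v_0 = (3, -1).
v_2 = A·v_1 = (-7, -1).
v_3 = A·v_2 = (13, -1).
v_4 = A·v_3 = (-27, -1).

v_4 = (-27, -1)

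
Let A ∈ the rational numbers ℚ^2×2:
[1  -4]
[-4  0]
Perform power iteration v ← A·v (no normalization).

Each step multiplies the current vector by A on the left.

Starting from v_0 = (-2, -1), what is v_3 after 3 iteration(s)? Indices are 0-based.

v_0 = (-2, -1).
v_1 = A·v_0 = (2, 8).
v_2 = A·v_1 = (-30, -8).
v_3 = A·v_2 = (2, 120).

v_3 = (2, 120)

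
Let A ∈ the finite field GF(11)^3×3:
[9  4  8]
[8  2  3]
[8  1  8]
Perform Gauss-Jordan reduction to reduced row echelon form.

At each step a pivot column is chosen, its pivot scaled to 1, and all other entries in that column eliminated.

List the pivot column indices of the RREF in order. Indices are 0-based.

step 1: normalize row 0 (÷9) = (1, 9, 7)
  row 1: subtract 8×row0 = (0, 7, 2)
  row 2: subtract 8×row0 = (0, 6, 7)
step 2: normalize row 1 (÷7) = (0, 1, 5)
  row 0: subtract 9×row1 = (1, 0, 6)
  row 2: subtract 6×row1 = (0, 0, 10)
step 3: normalize row 2 (÷10) = (0, 0, 1)
  row 0: subtract 6×row2 = (1, 0, 0)
  row 1: subtract 5×row2 = (0, 1, 0)

pivot columns: 0, 1, 2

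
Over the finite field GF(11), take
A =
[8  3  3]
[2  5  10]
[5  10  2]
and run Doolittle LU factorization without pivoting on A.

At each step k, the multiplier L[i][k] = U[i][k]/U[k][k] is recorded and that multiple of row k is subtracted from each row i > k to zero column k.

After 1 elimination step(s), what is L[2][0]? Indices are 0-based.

k=0: U[0][0]=8
  eliminate (1,0): mult=3, new row 1: (0, 7, 1); set L[1][0]=3
  eliminate (2,0): mult=2, new row 2: (0, 4, 7); set L[2][0]=2

L[2][0] = 2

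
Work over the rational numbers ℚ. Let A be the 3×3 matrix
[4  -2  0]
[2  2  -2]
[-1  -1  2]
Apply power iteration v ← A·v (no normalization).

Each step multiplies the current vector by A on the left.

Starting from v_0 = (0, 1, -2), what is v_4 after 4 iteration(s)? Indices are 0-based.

v_0 = (0, 1, -2).
v_1 = A·v_0 = (-2, 6, -5).
v_2 = A·v_1 = (-20, 18, -14).
v_3 = A·v_2 = (-116, 24, -26).
v_4 = A·v_3 = (-512, -132, 40).

v_4 = (-512, -132, 40)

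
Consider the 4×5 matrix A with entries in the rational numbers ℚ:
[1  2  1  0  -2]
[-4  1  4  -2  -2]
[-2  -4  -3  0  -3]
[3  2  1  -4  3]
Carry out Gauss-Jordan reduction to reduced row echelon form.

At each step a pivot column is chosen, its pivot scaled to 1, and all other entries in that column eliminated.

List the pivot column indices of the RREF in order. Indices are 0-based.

pivot columns: 0, 1, 2, 3

[1] R0 /= 1  ⇒  (1, 2, 1, 0, -2)
     R1 -= -4·R0  ⇒  (0, 9, 8, -2, -10)
     R2 -= -2·R0  ⇒  (0, 0, -1, 0, -7)
     R3 -= 3·R0  ⇒  (0, -4, -2, -4, 9)
[2] R1 /= 9  ⇒  (0, 1, 8/9, -2/9, -10/9)
     R0 -= 2·R1  ⇒  (1, 0, -7/9, 4/9, 2/9)
     R3 -= -4·R1  ⇒  (0, 0, 14/9, -44/9, 41/9)
[3] R2 /= -1  ⇒  (0, 0, 1, 0, 7)
     R0 -= -7/9·R2  ⇒  (1, 0, 0, 4/9, 17/3)
     R1 -= 8/9·R2  ⇒  (0, 1, 0, -2/9, -22/3)
     R3 -= 14/9·R2  ⇒  (0, 0, 0, -44/9, -19/3)
[4] R3 /= -44/9  ⇒  (0, 0, 0, 1, 57/44)
     R0 -= 4/9·R3  ⇒  (1, 0, 0, 0, 56/11)
     R1 -= -2/9·R3  ⇒  (0, 1, 0, 0, -155/22)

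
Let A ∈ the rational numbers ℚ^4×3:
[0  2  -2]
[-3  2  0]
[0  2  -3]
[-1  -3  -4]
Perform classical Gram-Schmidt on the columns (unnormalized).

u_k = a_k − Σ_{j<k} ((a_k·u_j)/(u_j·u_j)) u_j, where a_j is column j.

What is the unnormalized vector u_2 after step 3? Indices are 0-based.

u_2 = (-466/201, 206/201, -667/201, -206/67)

Step 1: u_0 = a_0 = (0, -3, 0, -1).
Step 2: u_1 = a_1 − (-3/10)·u_0 = (2, 11/10, 2, -33/10).
Step 3: u_2 = a_2 − (2/5)·u_0 − (32/201)·u_1 = (-466/201, 206/201, -667/201, -206/67).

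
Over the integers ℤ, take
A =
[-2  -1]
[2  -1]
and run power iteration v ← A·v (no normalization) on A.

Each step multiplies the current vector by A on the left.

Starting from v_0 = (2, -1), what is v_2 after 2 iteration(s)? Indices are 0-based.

v_2 = (1, -11)

v_0 = (2, -1).
v_1 = A·v_0 = (-3, 5).
v_2 = A·v_1 = (1, -11).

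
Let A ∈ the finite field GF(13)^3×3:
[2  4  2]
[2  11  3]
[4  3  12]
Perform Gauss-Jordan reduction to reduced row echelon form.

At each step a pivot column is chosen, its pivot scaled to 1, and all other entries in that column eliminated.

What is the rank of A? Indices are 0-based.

rank = 3

pivot(0,0)=2: scale R0 → (1, 2, 1)
  clear (1,0): R1 −= (2)R0 → (0, 7, 1)
  clear (2,0): R2 −= (4)R0 → (0, 8, 8)
pivot(1,1)=7: scale R1 → (0, 1, 2)
  clear (0,1): R0 −= (2)R1 → (1, 0, 10)
  clear (2,1): R2 −= (8)R1 → (0, 0, 5)
pivot(2,2)=5: scale R2 → (0, 0, 1)
  clear (0,2): R0 −= (10)R2 → (1, 0, 0)
  clear (1,2): R1 −= (2)R2 → (0, 1, 0)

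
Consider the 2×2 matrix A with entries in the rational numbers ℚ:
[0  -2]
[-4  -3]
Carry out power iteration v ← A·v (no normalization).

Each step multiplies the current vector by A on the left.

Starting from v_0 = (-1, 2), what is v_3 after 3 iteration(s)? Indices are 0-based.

v_3 = (-44, -82)

v_0 = (-1, 2).
v_1 = A·v_0 = (-4, -2).
v_2 = A·v_1 = (4, 22).
v_3 = A·v_2 = (-44, -82).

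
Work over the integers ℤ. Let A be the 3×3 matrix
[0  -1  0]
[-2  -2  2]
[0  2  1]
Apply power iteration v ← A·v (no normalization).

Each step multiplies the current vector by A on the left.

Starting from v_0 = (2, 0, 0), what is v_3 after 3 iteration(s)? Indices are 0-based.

v_0 = (2, 0, 0).
v_1 = A·v_0 = (0, -4, 0).
v_2 = A·v_1 = (4, 8, -8).
v_3 = A·v_2 = (-8, -40, 8).

v_3 = (-8, -40, 8)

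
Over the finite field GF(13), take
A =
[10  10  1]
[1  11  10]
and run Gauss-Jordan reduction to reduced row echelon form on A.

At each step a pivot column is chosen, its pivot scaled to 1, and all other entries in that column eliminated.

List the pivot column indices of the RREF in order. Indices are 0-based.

pivot columns: 0, 1

[1] R0 /= 10  ⇒  (1, 1, 4)
     R1 -= 1·R0  ⇒  (0, 10, 6)
[2] R1 /= 10  ⇒  (0, 1, 11)
     R0 -= 1·R1  ⇒  (1, 0, 6)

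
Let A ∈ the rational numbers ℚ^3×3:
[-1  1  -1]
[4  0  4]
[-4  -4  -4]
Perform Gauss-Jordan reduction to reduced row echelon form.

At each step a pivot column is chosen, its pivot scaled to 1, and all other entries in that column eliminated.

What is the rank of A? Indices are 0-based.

step 1: normalize row 0 (÷-1) = (1, -1, 1)
  row 1: subtract 4×row0 = (0, 4, 0)
  row 2: subtract -4×row0 = (0, -8, 0)
step 2: normalize row 1 (÷4) = (0, 1, 0)
  row 0: subtract -1×row1 = (1, 0, 1)
  row 2: subtract -8×row1 = (0, 0, 0)
skip col 2 (zero from row 2)

rank = 2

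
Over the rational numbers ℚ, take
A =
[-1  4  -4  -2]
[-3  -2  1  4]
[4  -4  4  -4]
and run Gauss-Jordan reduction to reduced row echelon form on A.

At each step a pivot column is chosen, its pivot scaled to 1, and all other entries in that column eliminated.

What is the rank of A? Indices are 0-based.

rank = 3

step 1: normalize row 0 (÷-1) = (1, -4, 4, 2)
  row 1: subtract -3×row0 = (0, -14, 13, 10)
  row 2: subtract 4×row0 = (0, 12, -12, -12)
step 2: normalize row 1 (÷-14) = (0, 1, -13/14, -5/7)
  row 0: subtract -4×row1 = (1, 0, 2/7, -6/7)
  row 2: subtract 12×row1 = (0, 0, -6/7, -24/7)
step 3: normalize row 2 (÷-6/7) = (0, 0, 1, 4)
  row 0: subtract 2/7×row2 = (1, 0, 0, -2)
  row 1: subtract -13/14×row2 = (0, 1, 0, 3)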